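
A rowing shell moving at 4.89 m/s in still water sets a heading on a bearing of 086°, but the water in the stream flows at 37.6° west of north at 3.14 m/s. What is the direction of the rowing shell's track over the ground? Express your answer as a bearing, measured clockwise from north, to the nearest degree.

046°

Taking east as x and north as y: velocity relative to the water = (4.878, 0.341) m/s; the water relative to ground = (-1.916, 2.488) m/s.
Velocity relative to ground = (4.878, 0.341) + (-1.916, 2.488) = (2.962, 2.829) m/s.
Bearing = atan2(2.96, 2.83) = 46.32° clockwise from north.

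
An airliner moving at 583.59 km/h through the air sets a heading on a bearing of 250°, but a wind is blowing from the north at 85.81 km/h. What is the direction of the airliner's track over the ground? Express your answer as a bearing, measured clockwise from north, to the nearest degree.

243°

Taking east as x and north as y: velocity relative to the air = (-548.395, -199.600) km/h; the air relative to ground = (0.000, -85.810) km/h.
Velocity relative to ground = (-548.395, -199.600) + (0.000, -85.810) = (-548.395, -285.410) km/h.
Bearing = atan2(-548.40, -285.41) = 242.51° clockwise from north.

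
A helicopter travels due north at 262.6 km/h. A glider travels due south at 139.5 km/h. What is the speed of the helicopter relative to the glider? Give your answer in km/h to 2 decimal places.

402.10 km/h

Taking east as x and north as y: helicopter velocity = (0.000, 262.600) km/h; glider velocity = (0.000, -139.500) km/h.
Velocity of helicopter relative to glider = (0.000, 262.600) − (0.000, -139.500) = (0.000, 402.100) km/h.
Magnitude = |(0.000, 402.100)| = 402.100 km/h.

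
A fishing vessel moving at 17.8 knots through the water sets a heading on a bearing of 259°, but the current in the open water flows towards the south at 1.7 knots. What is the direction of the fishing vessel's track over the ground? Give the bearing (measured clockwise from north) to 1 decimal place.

Taking east as x and north as y: velocity relative to the water = (-17.473, -3.396) knots; the water relative to ground = (0.000, -1.700) knots.
Velocity relative to ground = (-17.473, -3.396) + (0.000, -1.700) = (-17.473, -5.096) knots.
Bearing = atan2(-17.47, -5.10) = 253.74° clockwise from north.

253.7°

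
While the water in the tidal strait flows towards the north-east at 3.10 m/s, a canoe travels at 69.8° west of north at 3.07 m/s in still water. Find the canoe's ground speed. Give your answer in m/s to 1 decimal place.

Taking east as x and north as y: velocity relative to the water = (-2.881, 1.060) m/s; the water relative to ground = (2.192, 2.192) m/s.
Velocity relative to ground = (-2.881, 1.060) + (2.192, 2.192) = (-0.689, 3.252) m/s.
Speed = |(-0.689, 3.252)| = 3.324 m/s.

3.3 m/s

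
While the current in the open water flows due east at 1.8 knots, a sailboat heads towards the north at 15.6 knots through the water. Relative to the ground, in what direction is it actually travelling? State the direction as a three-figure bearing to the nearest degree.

007°

Taking east as x and north as y: velocity relative to the water = (0.000, 15.600) knots; the water relative to ground = (1.800, 0.000) knots.
Velocity relative to ground = (0.000, 15.600) + (1.800, 0.000) = (1.800, 15.600) knots.
Bearing = atan2(1.80, 15.60) = 6.58° clockwise from north.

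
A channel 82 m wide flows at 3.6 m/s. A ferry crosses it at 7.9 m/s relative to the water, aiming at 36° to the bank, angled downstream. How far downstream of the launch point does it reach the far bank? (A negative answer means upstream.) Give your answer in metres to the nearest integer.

Perpendicular speed = 4.644 m/s; crossing time = 82 / 4.644 = 17.659 s.
Net downstream speed = 9.991 m/s.
Drift = 9.991 × 17.659 = 176.436 m (downstream).

176 m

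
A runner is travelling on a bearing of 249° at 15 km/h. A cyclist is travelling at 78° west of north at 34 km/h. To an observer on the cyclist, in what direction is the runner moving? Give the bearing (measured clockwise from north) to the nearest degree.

123°

Taking east as x and north as y: runner velocity = (-14.004, -5.376) km/h; cyclist velocity = (-33.257, 7.069) km/h.
Velocity of runner relative to cyclist = (-14.004, -5.376) − (-33.257, 7.069) = (19.253, -12.445) km/h.
Bearing = atan2(19.25, -12.44) = 122.88° clockwise from north.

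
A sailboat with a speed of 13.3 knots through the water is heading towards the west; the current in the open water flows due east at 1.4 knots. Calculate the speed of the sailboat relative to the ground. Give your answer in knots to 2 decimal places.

Taking east as x and north as y: velocity relative to the water = (-13.300, 0.000) knots; the water relative to ground = (1.400, 0.000) knots.
Velocity relative to ground = (-13.300, 0.000) + (1.400, 0.000) = (-11.900, 0.000) knots.
Speed = |(-11.900, 0.000)| = 11.900 knots.

11.90 knots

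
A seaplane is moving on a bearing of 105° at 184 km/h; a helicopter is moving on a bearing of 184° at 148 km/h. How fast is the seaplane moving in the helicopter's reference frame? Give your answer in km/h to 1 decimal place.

213.0 km/h

Taking east as x and north as y: seaplane velocity = (177.730, -47.623) km/h; helicopter velocity = (-10.324, -147.639) km/h.
Velocity of seaplane relative to helicopter = (177.730, -47.623) − (-10.324, -147.639) = (188.054, 100.017) km/h.
Magnitude = |(188.054, 100.017)| = 212.997 km/h.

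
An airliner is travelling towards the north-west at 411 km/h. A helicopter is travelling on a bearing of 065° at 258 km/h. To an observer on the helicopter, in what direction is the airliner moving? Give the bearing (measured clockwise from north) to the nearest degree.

289°

Taking east as x and north as y: airliner velocity = (-290.621, 290.621) km/h; helicopter velocity = (233.827, 109.036) km/h.
Velocity of airliner relative to helicopter = (-290.621, 290.621) − (233.827, 109.036) = (-524.448, 181.585) km/h.
Bearing = atan2(-524.45, 181.59) = 289.10° clockwise from north.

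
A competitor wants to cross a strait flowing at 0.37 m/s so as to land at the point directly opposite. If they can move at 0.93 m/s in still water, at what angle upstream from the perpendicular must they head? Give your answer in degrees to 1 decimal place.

23.4°

To cancel the current, the upstream component of the competitor's velocity must equal the flow: 0.93 sin θ = 0.37.
sin θ = 0.37 / 0.93 = 0.3978.
θ = arcsin(0.3978) = 23.444°.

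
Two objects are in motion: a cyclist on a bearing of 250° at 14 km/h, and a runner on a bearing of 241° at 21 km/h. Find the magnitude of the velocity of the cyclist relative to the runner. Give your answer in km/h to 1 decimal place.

Taking east as x and north as y: cyclist velocity = (-13.156, -4.788) km/h; runner velocity = (-18.367, -10.181) km/h.
Velocity of cyclist relative to runner = (-13.156, -4.788) − (-18.367, -10.181) = (5.211, 5.393) km/h.
Magnitude = |(5.211, 5.393)| = 7.499 km/h.

7.5 km/h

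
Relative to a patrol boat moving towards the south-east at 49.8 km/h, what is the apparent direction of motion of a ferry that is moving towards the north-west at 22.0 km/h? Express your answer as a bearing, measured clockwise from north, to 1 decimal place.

315.0°

Taking east as x and north as y: ferry velocity = (-15.556, 15.556) km/h; patrol boat velocity = (35.214, -35.214) km/h.
Velocity of ferry relative to patrol boat = (-15.556, 15.556) − (35.214, -35.214) = (-50.770, 50.770) km/h.
Bearing = atan2(-50.77, 50.77) = 315.00° clockwise from north.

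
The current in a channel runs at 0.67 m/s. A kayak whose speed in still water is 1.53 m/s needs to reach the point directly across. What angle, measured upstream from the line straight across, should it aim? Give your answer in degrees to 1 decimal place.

To cancel the current, the upstream component of the kayak's velocity must equal the flow: 1.53 sin θ = 0.67.
sin θ = 0.67 / 1.53 = 0.4379.
θ = arcsin(0.4379) = 25.971°.

26.0°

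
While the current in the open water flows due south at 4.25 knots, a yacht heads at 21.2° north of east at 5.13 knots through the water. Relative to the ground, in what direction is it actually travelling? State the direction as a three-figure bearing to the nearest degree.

Taking east as x and north as y: velocity relative to the water = (4.783, 1.855) knots; the water relative to ground = (0.000, -4.250) knots.
Velocity relative to ground = (4.783, 1.855) + (0.000, -4.250) = (4.783, -2.395) knots.
Bearing = atan2(4.78, -2.39) = 116.60° clockwise from north.

117°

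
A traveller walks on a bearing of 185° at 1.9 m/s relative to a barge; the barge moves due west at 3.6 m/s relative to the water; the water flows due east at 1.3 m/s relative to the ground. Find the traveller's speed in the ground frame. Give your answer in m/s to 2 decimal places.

In east/north components (m/s): traveller relative to barge = (-0.166, -1.893); barge relative to water = (-3.600, 0.000); water relative to ground = (1.300, 0.000).
Sum = (-2.466, -1.893) m/s.
Speed = |(-2.466, -1.893)| = 3.108 m/s.

3.11 m/s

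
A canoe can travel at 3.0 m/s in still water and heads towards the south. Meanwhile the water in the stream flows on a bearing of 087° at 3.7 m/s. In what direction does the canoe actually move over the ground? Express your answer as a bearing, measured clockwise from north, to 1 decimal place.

Taking east as x and north as y: velocity relative to the water = (0.000, -3.000) m/s; the water relative to ground = (3.695, 0.194) m/s.
Velocity relative to ground = (0.000, -3.000) + (3.695, 0.194) = (3.695, -2.806) m/s.
Bearing = atan2(3.69, -2.81) = 127.22° clockwise from north.

127.2°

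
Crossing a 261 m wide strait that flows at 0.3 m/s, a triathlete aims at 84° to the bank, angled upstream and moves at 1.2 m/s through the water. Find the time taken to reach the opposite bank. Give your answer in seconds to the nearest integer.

219 s

The component of the triathlete's velocity perpendicular to the bank is 1.2 × sin 84° = 1.193 m/s.
Only the cross-stream component determines the crossing time; the current contributes nothing perpendicular to the bank.
Time = 261 / 1.193 = 218.698 s.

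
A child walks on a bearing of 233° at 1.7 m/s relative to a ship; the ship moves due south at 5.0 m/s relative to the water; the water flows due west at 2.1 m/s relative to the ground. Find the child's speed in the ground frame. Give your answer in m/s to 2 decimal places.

In east/north components (m/s): child relative to ship = (-1.358, -1.023); ship relative to water = (0.000, -5.000); water relative to ground = (-2.100, 0.000).
Sum = (-3.458, -6.023) m/s.
Speed = |(-3.458, -6.023)| = 6.945 m/s.

6.95 m/s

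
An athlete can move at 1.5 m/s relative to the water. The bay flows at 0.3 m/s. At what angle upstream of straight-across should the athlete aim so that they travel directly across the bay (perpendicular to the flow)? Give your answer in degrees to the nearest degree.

12°

To cancel the current, the upstream component of the athlete's velocity must equal the flow: 1.5 sin θ = 0.3.
sin θ = 0.3 / 1.5 = 0.2000.
θ = arcsin(0.2000) = 11.537°.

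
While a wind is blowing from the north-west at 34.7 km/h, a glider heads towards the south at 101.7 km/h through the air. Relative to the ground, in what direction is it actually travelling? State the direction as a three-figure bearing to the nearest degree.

Taking east as x and north as y: velocity relative to the air = (0.000, -101.700) km/h; the air relative to ground = (24.537, -24.537) km/h.
Velocity relative to ground = (0.000, -101.700) + (24.537, -24.537) = (24.537, -126.237) km/h.
Bearing = atan2(24.54, -126.24) = 169.00° clockwise from north.

169°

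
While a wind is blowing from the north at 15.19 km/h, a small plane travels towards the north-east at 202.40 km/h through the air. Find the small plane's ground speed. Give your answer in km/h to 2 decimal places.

191.96 km/h

Taking east as x and north as y: velocity relative to the air = (143.118, 143.118) km/h; the air relative to ground = (0.000, -15.190) km/h.
Velocity relative to ground = (143.118, 143.118) + (0.000, -15.190) = (143.118, 127.928) km/h.
Speed = |(143.118, 127.928)| = 191.960 km/h.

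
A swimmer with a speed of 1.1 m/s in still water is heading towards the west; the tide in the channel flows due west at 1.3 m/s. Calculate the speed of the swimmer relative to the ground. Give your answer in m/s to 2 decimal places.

2.40 m/s

Taking east as x and north as y: velocity relative to the water = (-1.100, 0.000) m/s; the water relative to ground = (-1.300, 0.000) m/s.
Velocity relative to ground = (-1.100, 0.000) + (-1.300, 0.000) = (-2.400, 0.000) m/s.
Speed = |(-2.400, 0.000)| = 2.400 m/s.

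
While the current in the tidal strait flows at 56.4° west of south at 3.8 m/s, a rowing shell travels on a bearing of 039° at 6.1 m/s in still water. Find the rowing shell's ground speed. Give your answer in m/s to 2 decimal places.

2.72 m/s

Taking east as x and north as y: velocity relative to the water = (3.839, 4.741) m/s; the water relative to ground = (-3.165, -2.103) m/s.
Velocity relative to ground = (3.839, 4.741) + (-3.165, -2.103) = (0.674, 2.638) m/s.
Speed = |(0.674, 2.638)| = 2.722 m/s.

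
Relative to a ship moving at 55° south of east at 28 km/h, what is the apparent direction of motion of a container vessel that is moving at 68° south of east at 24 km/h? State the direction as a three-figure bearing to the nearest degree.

276°

Taking east as x and north as y: container vessel velocity = (8.991, -22.252) km/h; ship velocity = (16.060, -22.936) km/h.
Velocity of container vessel relative to ship = (8.991, -22.252) − (16.060, -22.936) = (-7.070, 0.684) km/h.
Bearing = atan2(-7.07, 0.68) = 275.53° clockwise from north.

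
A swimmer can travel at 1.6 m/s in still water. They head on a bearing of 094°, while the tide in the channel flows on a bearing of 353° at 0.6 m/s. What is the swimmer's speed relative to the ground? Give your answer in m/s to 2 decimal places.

1.60 m/s

Taking east as x and north as y: velocity relative to the water = (1.596, -0.112) m/s; the water relative to ground = (-0.073, 0.596) m/s.
Velocity relative to ground = (1.596, -0.112) + (-0.073, 0.596) = (1.523, 0.484) m/s.
Speed = |(1.523, 0.484)| = 1.598 m/s.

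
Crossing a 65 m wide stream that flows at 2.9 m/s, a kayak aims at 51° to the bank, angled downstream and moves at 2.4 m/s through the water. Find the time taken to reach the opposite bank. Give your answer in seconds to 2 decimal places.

34.85 s

The component of the kayak's velocity perpendicular to the bank is 2.4 × sin 51° = 1.865 m/s.
Only the cross-stream component determines the crossing time; the current contributes nothing perpendicular to the bank.
Time = 65 / 1.865 = 34.850 s.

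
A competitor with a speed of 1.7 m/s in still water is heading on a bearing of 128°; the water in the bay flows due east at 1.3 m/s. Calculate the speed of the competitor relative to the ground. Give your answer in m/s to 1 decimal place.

2.8 m/s

Taking east as x and north as y: velocity relative to the water = (1.340, -1.047) m/s; the water relative to ground = (1.300, 0.000) m/s.
Velocity relative to ground = (1.340, -1.047) + (1.300, 0.000) = (2.640, -1.047) m/s.
Speed = |(2.640, -1.047)| = 2.840 m/s.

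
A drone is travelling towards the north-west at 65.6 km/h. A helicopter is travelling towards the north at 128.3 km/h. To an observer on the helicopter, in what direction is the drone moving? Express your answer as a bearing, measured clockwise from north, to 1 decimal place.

209.5°

Taking east as x and north as y: drone velocity = (-46.386, 46.386) km/h; helicopter velocity = (0.000, 128.300) km/h.
Velocity of drone relative to helicopter = (-46.386, 46.386) − (0.000, 128.300) = (-46.386, -81.914) km/h.
Bearing = atan2(-46.39, -81.91) = 209.52° clockwise from north.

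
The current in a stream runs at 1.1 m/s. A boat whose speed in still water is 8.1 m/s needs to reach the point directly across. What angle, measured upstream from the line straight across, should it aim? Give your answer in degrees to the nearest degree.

To cancel the current, the upstream component of the boat's velocity must equal the flow: 8.1 sin θ = 1.1.
sin θ = 1.1 / 8.1 = 0.1358.
θ = arcsin(0.1358) = 7.805°.

8°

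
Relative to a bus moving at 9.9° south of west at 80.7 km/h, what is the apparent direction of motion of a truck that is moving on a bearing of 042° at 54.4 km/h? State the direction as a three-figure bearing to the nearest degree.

065°

Taking east as x and north as y: truck velocity = (36.401, 40.427) km/h; bus velocity = (-79.498, -13.875) km/h.
Velocity of truck relative to bus = (36.401, 40.427) − (-79.498, -13.875) = (115.899, 54.302) km/h.
Bearing = atan2(115.90, 54.30) = 64.90° clockwise from north.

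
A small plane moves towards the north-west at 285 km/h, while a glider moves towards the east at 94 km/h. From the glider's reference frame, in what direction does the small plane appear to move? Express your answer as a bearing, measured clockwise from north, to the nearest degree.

304°

Taking east as x and north as y: small plane velocity = (-201.525, 201.525) km/h; glider velocity = (94.000, 0.000) km/h.
Velocity of small plane relative to glider = (-201.525, 201.525) − (94.000, 0.000) = (-295.525, 201.525) km/h.
Bearing = atan2(-295.53, 201.53) = 304.29° clockwise from north.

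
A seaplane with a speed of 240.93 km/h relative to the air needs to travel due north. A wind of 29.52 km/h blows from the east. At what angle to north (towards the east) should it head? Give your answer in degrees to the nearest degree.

7°

The wind pushes perpendicular to the desired track; the heading must have a component into the wind equal to 29.52 km/h: 240.93 sin θ = 29.52.
sin θ = 0.1225, so θ = 7.038°.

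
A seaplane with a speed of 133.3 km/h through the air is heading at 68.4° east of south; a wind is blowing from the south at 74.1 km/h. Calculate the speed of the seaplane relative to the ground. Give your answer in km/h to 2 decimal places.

126.44 km/h

Taking east as x and north as y: velocity relative to the air = (123.939, -49.071) km/h; the air relative to ground = (0.000, 74.100) km/h.
Velocity relative to ground = (123.939, -49.071) + (0.000, 74.100) = (123.939, 25.029) km/h.
Speed = |(123.939, 25.029)| = 126.441 km/h.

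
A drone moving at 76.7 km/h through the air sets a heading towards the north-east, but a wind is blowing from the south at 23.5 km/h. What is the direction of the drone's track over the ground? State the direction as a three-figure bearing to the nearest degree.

Taking east as x and north as y: velocity relative to the air = (54.235, 54.235) km/h; the air relative to ground = (0.000, 23.500) km/h.
Velocity relative to ground = (54.235, 54.235) + (0.000, 23.500) = (54.235, 77.735) km/h.
Bearing = atan2(54.24, 77.74) = 34.90° clockwise from north.

035°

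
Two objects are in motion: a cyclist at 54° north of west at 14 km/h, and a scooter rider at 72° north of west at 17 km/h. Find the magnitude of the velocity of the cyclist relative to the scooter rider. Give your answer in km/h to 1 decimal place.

Taking east as x and north as y: cyclist velocity = (-8.229, 11.326) km/h; scooter rider velocity = (-5.253, 16.168) km/h.
Velocity of cyclist relative to scooter rider = (-8.229, 11.326) − (-5.253, 16.168) = (-2.976, -4.842) km/h.
Magnitude = |(-2.976, -4.842)| = 5.683 km/h.

5.7 km/h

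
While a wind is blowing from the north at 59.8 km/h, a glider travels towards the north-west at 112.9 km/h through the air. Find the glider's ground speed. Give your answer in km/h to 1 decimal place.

82.3 km/h

Taking east as x and north as y: velocity relative to the air = (-79.832, 79.832) km/h; the air relative to ground = (0.000, -59.800) km/h.
Velocity relative to ground = (-79.832, 79.832) + (0.000, -59.800) = (-79.832, 20.032) km/h.
Speed = |(-79.832, 20.032)| = 82.307 km/h.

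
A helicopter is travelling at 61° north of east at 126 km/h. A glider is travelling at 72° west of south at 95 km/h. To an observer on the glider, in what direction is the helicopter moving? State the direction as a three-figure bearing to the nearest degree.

047°

Taking east as x and north as y: helicopter velocity = (61.086, 110.202) km/h; glider velocity = (-90.350, -29.357) km/h.
Velocity of helicopter relative to glider = (61.086, 110.202) − (-90.350, -29.357) = (151.436, 139.559) km/h.
Bearing = atan2(151.44, 139.56) = 47.34° clockwise from north.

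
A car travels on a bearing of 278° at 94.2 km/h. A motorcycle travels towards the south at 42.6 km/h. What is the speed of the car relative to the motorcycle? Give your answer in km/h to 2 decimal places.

Taking east as x and north as y: car velocity = (-93.283, 13.110) km/h; motorcycle velocity = (0.000, -42.600) km/h.
Velocity of car relative to motorcycle = (-93.283, 13.110) − (0.000, -42.600) = (-93.283, 55.710) km/h.
Magnitude = |(-93.283, 55.710)| = 108.653 km/h.

108.65 km/h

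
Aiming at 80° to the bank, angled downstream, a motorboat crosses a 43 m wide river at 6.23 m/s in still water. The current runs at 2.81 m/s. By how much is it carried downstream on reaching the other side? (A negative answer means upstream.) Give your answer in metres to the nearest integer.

27 m

Perpendicular speed = 6.135 m/s; crossing time = 43 / 6.135 = 7.009 s.
Net downstream speed = 3.892 m/s.
Drift = 3.892 × 7.009 = 27.276 m (downstream).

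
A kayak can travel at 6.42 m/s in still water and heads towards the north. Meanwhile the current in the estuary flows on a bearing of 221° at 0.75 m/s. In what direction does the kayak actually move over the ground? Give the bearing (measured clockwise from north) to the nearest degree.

355°

Taking east as x and north as y: velocity relative to the water = (0.000, 6.420) m/s; the water relative to ground = (-0.492, -0.566) m/s.
Velocity relative to ground = (0.000, 6.420) + (-0.492, -0.566) = (-0.492, 5.854) m/s.
Bearing = atan2(-0.49, 5.85) = 355.20° clockwise from north.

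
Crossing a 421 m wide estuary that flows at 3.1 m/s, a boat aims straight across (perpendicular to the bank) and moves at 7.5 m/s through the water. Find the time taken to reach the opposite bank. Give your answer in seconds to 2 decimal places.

The component of the boat's velocity perpendicular to the bank is 7.5 m/s.
Only the cross-stream component determines the crossing time; the current contributes nothing perpendicular to the bank.
Time = 421 / 7.500 = 56.133 s.

56.13 s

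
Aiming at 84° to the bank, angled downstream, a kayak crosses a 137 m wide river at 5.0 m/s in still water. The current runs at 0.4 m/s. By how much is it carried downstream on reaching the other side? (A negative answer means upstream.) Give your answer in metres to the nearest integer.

25 m

Perpendicular speed = 4.973 m/s; crossing time = 137 / 4.973 = 27.551 s.
Net downstream speed = 0.923 m/s.
Drift = 0.923 × 27.551 = 25.420 m (downstream).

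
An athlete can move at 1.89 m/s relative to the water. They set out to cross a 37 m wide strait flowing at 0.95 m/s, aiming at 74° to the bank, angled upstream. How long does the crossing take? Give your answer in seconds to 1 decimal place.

20.4 s

The component of the athlete's velocity perpendicular to the bank is 1.89 × sin 74° = 1.817 m/s.
Only the cross-stream component determines the crossing time; the current contributes nothing perpendicular to the bank.
Time = 37 / 1.817 = 20.366 s.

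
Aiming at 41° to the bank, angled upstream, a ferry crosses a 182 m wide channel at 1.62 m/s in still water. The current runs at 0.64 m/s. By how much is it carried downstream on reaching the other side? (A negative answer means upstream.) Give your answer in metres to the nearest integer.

-100 m

Perpendicular speed = 1.063 m/s; crossing time = 182 / 1.063 = 171.243 s.
Net downstream speed = -0.583 m/s.
Drift = -0.583 × 171.243 = -99.771 m (upstream).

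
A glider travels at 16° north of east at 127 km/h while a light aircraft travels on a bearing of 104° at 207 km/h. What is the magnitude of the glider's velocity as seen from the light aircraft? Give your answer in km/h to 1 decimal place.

115.9 km/h

Taking east as x and north as y: glider velocity = (122.080, 35.006) km/h; light aircraft velocity = (200.851, -50.078) km/h.
Velocity of glider relative to light aircraft = (122.080, 35.006) − (200.851, -50.078) = (-78.771, 85.084) km/h.
Magnitude = |(-78.771, 85.084)| = 115.949 km/h.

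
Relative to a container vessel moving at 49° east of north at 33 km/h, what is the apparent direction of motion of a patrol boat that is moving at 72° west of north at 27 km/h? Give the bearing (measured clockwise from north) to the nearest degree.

Taking east as x and north as y: patrol boat velocity = (-25.679, 8.343) km/h; container vessel velocity = (24.905, 21.650) km/h.
Velocity of patrol boat relative to container vessel = (-25.679, 8.343) − (24.905, 21.650) = (-50.584, -13.306) km/h.
Bearing = atan2(-50.58, -13.31) = 255.26° clockwise from north.

255°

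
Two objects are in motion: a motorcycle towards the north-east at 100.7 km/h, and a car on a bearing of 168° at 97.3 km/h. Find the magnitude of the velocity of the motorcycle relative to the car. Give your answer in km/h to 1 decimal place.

Taking east as x and north as y: motorcycle velocity = (71.206, 71.206) km/h; car velocity = (20.230, -95.174) km/h.
Velocity of motorcycle relative to car = (71.206, 71.206) − (20.230, -95.174) = (50.976, 166.379) km/h.
Magnitude = |(50.976, 166.379)| = 174.013 km/h.

174.0 km/h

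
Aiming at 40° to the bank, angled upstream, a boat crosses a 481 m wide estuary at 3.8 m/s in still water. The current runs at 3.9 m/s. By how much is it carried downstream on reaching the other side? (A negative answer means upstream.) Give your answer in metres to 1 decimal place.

194.8 m

Perpendicular speed = 2.443 m/s; crossing time = 481 / 2.443 = 196.922 s.
Net downstream speed = 0.989 m/s.
Drift = 0.989 × 196.922 = 194.762 m (downstream).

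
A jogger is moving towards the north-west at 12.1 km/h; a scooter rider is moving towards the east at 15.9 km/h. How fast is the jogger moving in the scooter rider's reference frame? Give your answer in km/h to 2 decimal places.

25.91 km/h

Taking east as x and north as y: jogger velocity = (-8.556, 8.556) km/h; scooter rider velocity = (15.900, 0.000) km/h.
Velocity of jogger relative to scooter rider = (-8.556, 8.556) − (15.900, 0.000) = (-24.456, 8.556) km/h.
Magnitude = |(-24.456, 8.556)| = 25.909 km/h.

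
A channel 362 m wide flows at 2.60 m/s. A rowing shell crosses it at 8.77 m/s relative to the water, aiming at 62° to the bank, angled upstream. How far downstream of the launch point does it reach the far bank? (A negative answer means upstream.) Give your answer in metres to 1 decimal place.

-70.9 m

Perpendicular speed = 7.743 m/s; crossing time = 362 / 7.743 = 46.749 s.
Net downstream speed = -1.517 m/s.
Drift = -1.517 × 46.749 = -70.931 m (upstream).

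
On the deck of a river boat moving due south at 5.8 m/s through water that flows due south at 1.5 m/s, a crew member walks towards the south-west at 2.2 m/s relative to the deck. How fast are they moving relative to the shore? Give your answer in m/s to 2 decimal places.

8.99 m/s

In east/north components (m/s): crew member relative to river boat = (-1.556, -1.556); river boat relative to water = (0.000, -5.800); water relative to ground = (0.000, -1.500).
Sum = (-1.556, -8.856) m/s.
Speed = |(-1.556, -8.856)| = 8.991 m/s.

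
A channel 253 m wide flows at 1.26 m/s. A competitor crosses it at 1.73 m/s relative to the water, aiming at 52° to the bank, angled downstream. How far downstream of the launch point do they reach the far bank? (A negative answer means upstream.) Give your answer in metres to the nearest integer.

Perpendicular speed = 1.363 m/s; crossing time = 253 / 1.363 = 185.585 s.
Net downstream speed = 2.325 m/s.
Drift = 2.325 × 185.585 = 431.502 m (downstream).

432 m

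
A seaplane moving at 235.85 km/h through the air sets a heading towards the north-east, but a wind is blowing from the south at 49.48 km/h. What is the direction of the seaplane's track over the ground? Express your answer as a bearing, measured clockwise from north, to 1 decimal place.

Taking east as x and north as y: velocity relative to the air = (166.771, 166.771) km/h; the air relative to ground = (0.000, 49.480) km/h.
Velocity relative to ground = (166.771, 166.771) + (0.000, 49.480) = (166.771, 216.251) km/h.
Bearing = atan2(166.77, 216.25) = 37.64° clockwise from north.

037.6°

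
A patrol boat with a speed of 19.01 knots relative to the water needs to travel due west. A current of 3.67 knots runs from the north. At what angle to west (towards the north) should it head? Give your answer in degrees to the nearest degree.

11°

The current pushes perpendicular to the desired track; the heading must have a component into the current equal to 3.67 knots: 19.01 sin θ = 3.67.
sin θ = 0.1931, so θ = 11.131°.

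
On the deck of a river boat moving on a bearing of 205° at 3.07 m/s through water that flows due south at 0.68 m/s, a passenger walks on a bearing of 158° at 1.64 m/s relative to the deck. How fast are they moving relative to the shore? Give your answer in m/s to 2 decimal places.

5.03 m/s

In east/north components (m/s): passenger relative to river boat = (0.614, -1.521); river boat relative to water = (-1.297, -2.782); water relative to ground = (0.000, -0.680).
Sum = (-0.683, -4.983) m/s.
Speed = |(-0.683, -4.983)| = 5.030 m/s.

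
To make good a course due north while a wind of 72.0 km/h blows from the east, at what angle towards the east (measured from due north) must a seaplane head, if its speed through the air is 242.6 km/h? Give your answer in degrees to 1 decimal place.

17.3°

The wind pushes perpendicular to the desired track; the heading must have a component into the wind equal to 72.0 km/h: 242.6 sin θ = 72.0.
sin θ = 0.2968, so θ = 17.265°.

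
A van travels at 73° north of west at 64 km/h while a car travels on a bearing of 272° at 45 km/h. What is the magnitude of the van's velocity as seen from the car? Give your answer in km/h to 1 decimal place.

65.2 km/h

Taking east as x and north as y: van velocity = (-18.712, 61.204) km/h; car velocity = (-44.973, 1.570) km/h.
Velocity of van relative to car = (-18.712, 61.204) − (-44.973, 1.570) = (26.261, 59.633) km/h.
Magnitude = |(26.261, 59.633)| = 65.159 km/h.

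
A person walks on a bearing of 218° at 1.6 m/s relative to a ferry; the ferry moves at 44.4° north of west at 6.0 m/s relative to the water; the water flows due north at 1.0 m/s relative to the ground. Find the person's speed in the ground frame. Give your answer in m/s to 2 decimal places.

In east/north components (m/s): person relative to ferry = (-0.985, -1.261); ferry relative to water = (-4.287, 4.198); water relative to ground = (0.000, 1.000).
Sum = (-5.272, 3.937) m/s.
Speed = |(-5.272, 3.937)| = 6.580 m/s.

6.58 m/s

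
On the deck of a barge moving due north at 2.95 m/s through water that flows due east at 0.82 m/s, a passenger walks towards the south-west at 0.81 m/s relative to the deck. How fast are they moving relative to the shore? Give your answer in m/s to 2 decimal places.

In east/north components (m/s): passenger relative to barge = (-0.573, -0.573); barge relative to water = (0.000, 2.950); water relative to ground = (0.820, 0.000).
Sum = (0.247, 2.377) m/s.
Speed = |(0.247, 2.377)| = 2.390 m/s.

2.39 m/s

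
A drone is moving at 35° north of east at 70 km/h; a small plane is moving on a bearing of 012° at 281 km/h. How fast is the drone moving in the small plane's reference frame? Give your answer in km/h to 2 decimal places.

Taking east as x and north as y: drone velocity = (57.341, 40.150) km/h; small plane velocity = (58.423, 274.859) km/h.
Velocity of drone relative to small plane = (57.341, 40.150) − (58.423, 274.859) = (-1.083, -234.709) km/h.
Magnitude = |(-1.083, -234.709)| = 234.712 km/h.

234.71 km/h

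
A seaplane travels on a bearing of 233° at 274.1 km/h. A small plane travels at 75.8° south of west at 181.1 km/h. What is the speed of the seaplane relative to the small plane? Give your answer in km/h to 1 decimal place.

Taking east as x and north as y: seaplane velocity = (-218.906, -164.957) km/h; small plane velocity = (-44.425, -175.567) km/h.
Velocity of seaplane relative to small plane = (-218.906, -164.957) − (-44.425, -175.567) = (-174.481, 10.609) km/h.
Magnitude = |(-174.481, 10.609)| = 174.803 km/h.

174.8 km/h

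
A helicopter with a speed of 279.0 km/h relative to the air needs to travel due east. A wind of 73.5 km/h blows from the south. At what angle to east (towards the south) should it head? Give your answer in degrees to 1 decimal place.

15.3°

The wind pushes perpendicular to the desired track; the heading must have a component into the wind equal to 73.5 km/h: 279.0 sin θ = 73.5.
sin θ = 0.2634, so θ = 15.274°.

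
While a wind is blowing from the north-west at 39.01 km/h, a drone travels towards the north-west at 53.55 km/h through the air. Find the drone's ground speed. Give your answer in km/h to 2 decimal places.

14.54 km/h

Taking east as x and north as y: velocity relative to the air = (-37.866, 37.866) km/h; the air relative to ground = (27.584, -27.584) km/h.
Velocity relative to ground = (-37.866, 37.866) + (27.584, -27.584) = (-10.281, 10.281) km/h.
Speed = |(-10.281, 10.281)| = 14.540 km/h.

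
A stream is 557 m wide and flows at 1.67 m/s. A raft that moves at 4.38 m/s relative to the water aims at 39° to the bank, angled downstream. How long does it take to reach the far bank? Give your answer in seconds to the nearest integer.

202 s

The component of the raft's velocity perpendicular to the bank is 4.38 × sin 39° = 2.756 m/s.
The current is parallel to the bank, so it does not affect the crossing time.
Time = 557 / 2.756 = 202.073 s.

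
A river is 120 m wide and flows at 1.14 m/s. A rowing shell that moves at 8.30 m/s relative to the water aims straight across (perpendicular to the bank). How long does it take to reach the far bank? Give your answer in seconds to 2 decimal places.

The component of the rowing shell's velocity perpendicular to the bank is 8.30 m/s.
The flow acts along the bank and has no component across it.
Time = 120 / 8.300 = 14.458 s.

14.46 s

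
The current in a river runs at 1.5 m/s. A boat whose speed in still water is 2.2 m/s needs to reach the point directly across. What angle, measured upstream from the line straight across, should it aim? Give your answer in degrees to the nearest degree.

To cancel the current, the upstream component of the boat's velocity must equal the flow: 2.2 sin θ = 1.5.
sin θ = 1.5 / 2.2 = 0.6818.
θ = arcsin(0.6818) = 42.986°.

43°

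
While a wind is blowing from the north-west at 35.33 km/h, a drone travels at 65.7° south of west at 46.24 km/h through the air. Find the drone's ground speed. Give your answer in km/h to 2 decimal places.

Taking east as x and north as y: velocity relative to the air = (-19.028, -42.143) km/h; the air relative to ground = (24.982, -24.982) km/h.
Velocity relative to ground = (-19.028, -42.143) + (24.982, -24.982) = (5.954, -67.125) km/h.
Speed = |(5.954, -67.125)| = 67.389 km/h.

67.39 km/h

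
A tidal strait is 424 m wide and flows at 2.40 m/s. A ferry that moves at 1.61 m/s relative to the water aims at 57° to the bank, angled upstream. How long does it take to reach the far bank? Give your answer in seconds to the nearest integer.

The component of the ferry's velocity perpendicular to the bank is 1.61 × sin 57° = 1.350 m/s.
The current is parallel to the bank, so it does not affect the crossing time.
Time = 424 / 1.350 = 314.014 s.

314 s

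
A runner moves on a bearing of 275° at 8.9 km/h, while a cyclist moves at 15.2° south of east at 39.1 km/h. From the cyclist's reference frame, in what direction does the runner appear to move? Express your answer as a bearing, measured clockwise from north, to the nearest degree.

Taking east as x and north as y: runner velocity = (-8.866, 0.776) km/h; cyclist velocity = (37.732, -10.252) km/h.
Velocity of runner relative to cyclist = (-8.866, 0.776) − (37.732, -10.252) = (-46.598, 11.027) km/h.
Bearing = atan2(-46.60, 11.03) = 283.31° clockwise from north.

283°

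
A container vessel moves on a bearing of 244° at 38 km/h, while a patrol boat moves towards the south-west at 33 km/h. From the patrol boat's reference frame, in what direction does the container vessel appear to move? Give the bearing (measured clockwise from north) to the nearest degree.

Taking east as x and north as y: container vessel velocity = (-34.154, -16.658) km/h; patrol boat velocity = (-23.335, -23.335) km/h.
Velocity of container vessel relative to patrol boat = (-34.154, -16.658) − (-23.335, -23.335) = (-10.820, 6.676) km/h.
Bearing = atan2(-10.82, 6.68) = 301.68° clockwise from north.

302°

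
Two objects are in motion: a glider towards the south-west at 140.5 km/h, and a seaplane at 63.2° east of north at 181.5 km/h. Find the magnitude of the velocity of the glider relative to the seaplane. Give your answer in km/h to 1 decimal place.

318.0 km/h

Taking east as x and north as y: glider velocity = (-99.349, -99.349) km/h; seaplane velocity = (162.004, 81.834) km/h.
Velocity of glider relative to seaplane = (-99.349, -99.349) − (162.004, 81.834) = (-261.353, -181.183) km/h.
Magnitude = |(-261.353, -181.183)| = 318.013 km/h.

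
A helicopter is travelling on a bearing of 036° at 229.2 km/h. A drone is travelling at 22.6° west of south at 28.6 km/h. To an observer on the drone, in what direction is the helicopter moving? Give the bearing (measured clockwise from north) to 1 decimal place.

034.5°

Taking east as x and north as y: helicopter velocity = (134.720, 185.427) km/h; drone velocity = (-10.991, -26.404) km/h.
Velocity of helicopter relative to drone = (134.720, 185.427) − (-10.991, -26.404) = (145.711, 211.831) km/h.
Bearing = atan2(145.71, 211.83) = 34.52° clockwise from north.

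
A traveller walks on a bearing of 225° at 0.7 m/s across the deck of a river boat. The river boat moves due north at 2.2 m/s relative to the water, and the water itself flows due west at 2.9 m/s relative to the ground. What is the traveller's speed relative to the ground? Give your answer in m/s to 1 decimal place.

In east/north components (m/s): traveller relative to river boat = (-0.495, -0.495); river boat relative to water = (0.000, 2.200); water relative to ground = (-2.900, 0.000).
Sum = (-3.395, 1.705) m/s.
Speed = |(-3.395, 1.705)| = 3.799 m/s.

3.8 m/s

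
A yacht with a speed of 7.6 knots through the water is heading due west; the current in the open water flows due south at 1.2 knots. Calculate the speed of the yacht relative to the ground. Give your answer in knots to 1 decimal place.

Taking east as x and north as y: velocity relative to the water = (-7.600, 0.000) knots; the water relative to ground = (0.000, -1.200) knots.
Velocity relative to ground = (-7.600, 0.000) + (0.000, -1.200) = (-7.600, -1.200) knots.
Speed = |(-7.600, -1.200)| = 7.694 knots.

7.7 knots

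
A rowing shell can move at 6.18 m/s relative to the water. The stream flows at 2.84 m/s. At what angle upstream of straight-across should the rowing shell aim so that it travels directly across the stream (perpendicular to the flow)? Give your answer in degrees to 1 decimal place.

To cancel the current, the upstream component of the rowing shell's velocity must equal the flow: 6.18 sin θ = 2.84.
sin θ = 2.84 / 6.18 = 0.4595.
θ = arcsin(0.4595) = 27.358°.

27.4°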